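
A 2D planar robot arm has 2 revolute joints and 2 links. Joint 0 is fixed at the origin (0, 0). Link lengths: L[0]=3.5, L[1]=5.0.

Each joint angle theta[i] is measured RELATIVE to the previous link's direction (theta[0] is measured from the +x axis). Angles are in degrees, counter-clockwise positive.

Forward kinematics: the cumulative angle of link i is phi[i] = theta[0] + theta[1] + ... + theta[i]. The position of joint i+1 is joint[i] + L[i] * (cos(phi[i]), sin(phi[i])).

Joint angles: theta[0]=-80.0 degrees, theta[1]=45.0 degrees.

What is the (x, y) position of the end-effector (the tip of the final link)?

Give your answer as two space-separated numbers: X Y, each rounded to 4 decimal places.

joint[0] = (0.0000, 0.0000)  (base)
link 0: phi[0] = -80 = -80 deg
  cos(-80 deg) = 0.1736, sin(-80 deg) = -0.9848
  joint[1] = (0.0000, 0.0000) + 3.5 * (0.1736, -0.9848) = (0.0000 + 0.6078, 0.0000 + -3.4468) = (0.6078, -3.4468)
link 1: phi[1] = -80 + 45 = -35 deg
  cos(-35 deg) = 0.8192, sin(-35 deg) = -0.5736
  joint[2] = (0.6078, -3.4468) + 5 * (0.8192, -0.5736) = (0.6078 + 4.0958, -3.4468 + -2.8679) = (4.7035, -6.3147)
End effector: (4.7035, -6.3147)

Answer: 4.7035 -6.3147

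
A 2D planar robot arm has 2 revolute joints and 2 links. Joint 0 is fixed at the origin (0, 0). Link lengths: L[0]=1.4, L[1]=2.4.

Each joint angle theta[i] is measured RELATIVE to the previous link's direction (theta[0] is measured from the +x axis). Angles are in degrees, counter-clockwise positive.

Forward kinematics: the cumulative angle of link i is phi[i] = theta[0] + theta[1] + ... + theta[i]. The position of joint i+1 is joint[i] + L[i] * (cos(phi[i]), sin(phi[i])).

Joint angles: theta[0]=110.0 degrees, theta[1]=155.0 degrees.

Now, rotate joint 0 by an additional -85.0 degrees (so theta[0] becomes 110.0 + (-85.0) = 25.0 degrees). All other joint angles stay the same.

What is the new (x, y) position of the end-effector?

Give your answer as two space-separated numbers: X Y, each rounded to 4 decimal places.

Answer: -1.1312 0.5917

Derivation:
joint[0] = (0.0000, 0.0000)  (base)
link 0: phi[0] = 25 = 25 deg
  cos(25 deg) = 0.9063, sin(25 deg) = 0.4226
  joint[1] = (0.0000, 0.0000) + 1.4 * (0.9063, 0.4226) = (0.0000 + 1.2688, 0.0000 + 0.5917) = (1.2688, 0.5917)
link 1: phi[1] = 25 + 155 = 180 deg
  cos(180 deg) = -1.0000, sin(180 deg) = 0.0000
  joint[2] = (1.2688, 0.5917) + 2.4 * (-1.0000, 0.0000) = (1.2688 + -2.4000, 0.5917 + 0.0000) = (-1.1312, 0.5917)
End effector: (-1.1312, 0.5917)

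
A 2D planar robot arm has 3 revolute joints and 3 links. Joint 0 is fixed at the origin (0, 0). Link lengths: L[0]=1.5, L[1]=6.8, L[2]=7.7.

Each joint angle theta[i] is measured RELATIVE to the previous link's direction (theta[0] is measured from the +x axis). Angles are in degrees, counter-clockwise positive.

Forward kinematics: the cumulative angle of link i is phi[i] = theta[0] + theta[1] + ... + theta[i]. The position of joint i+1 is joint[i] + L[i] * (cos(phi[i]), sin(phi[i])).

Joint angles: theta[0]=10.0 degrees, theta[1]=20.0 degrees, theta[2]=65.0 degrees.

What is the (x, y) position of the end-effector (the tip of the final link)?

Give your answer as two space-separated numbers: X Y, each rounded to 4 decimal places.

Answer: 6.6951 11.3312

Derivation:
joint[0] = (0.0000, 0.0000)  (base)
link 0: phi[0] = 10 = 10 deg
  cos(10 deg) = 0.9848, sin(10 deg) = 0.1736
  joint[1] = (0.0000, 0.0000) + 1.5 * (0.9848, 0.1736) = (0.0000 + 1.4772, 0.0000 + 0.2605) = (1.4772, 0.2605)
link 1: phi[1] = 10 + 20 = 30 deg
  cos(30 deg) = 0.8660, sin(30 deg) = 0.5000
  joint[2] = (1.4772, 0.2605) + 6.8 * (0.8660, 0.5000) = (1.4772 + 5.8890, 0.2605 + 3.4000) = (7.3662, 3.6605)
link 2: phi[2] = 10 + 20 + 65 = 95 deg
  cos(95 deg) = -0.0872, sin(95 deg) = 0.9962
  joint[3] = (7.3662, 3.6605) + 7.7 * (-0.0872, 0.9962) = (7.3662 + -0.6711, 3.6605 + 7.6707) = (6.6951, 11.3312)
End effector: (6.6951, 11.3312)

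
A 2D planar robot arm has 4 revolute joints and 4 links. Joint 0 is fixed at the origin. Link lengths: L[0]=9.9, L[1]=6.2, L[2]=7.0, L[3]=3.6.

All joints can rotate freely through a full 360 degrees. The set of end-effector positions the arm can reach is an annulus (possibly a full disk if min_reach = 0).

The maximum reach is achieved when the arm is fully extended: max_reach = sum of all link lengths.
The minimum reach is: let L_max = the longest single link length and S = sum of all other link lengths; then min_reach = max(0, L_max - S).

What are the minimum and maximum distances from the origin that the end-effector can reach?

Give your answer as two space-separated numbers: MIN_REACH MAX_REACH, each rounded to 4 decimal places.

Answer: 0.0000 26.7000

Derivation:
Link lengths: [9.9, 6.2, 7.0, 3.6]
max_reach = 9.9 + 6.2 + 7 + 3.6 = 26.7
L_max = max([9.9, 6.2, 7.0, 3.6]) = 9.9
S (sum of others) = 26.7 - 9.9 = 16.8
min_reach = max(0, 9.9 - 16.8) = max(0, -6.9) = 0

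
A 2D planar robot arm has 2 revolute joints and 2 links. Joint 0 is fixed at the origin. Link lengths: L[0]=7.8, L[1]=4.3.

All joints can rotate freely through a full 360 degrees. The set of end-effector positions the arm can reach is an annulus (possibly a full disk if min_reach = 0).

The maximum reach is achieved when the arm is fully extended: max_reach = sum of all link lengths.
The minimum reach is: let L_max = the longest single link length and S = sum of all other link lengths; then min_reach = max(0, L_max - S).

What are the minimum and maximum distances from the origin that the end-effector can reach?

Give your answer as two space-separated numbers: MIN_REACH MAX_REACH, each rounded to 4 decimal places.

Link lengths: [7.8, 4.3]
max_reach = 7.8 + 4.3 = 12.1
L_max = max([7.8, 4.3]) = 7.8
S (sum of others) = 12.1 - 7.8 = 4.3
min_reach = max(0, 7.8 - 4.3) = max(0, 3.5) = 3.5

Answer: 3.5000 12.1000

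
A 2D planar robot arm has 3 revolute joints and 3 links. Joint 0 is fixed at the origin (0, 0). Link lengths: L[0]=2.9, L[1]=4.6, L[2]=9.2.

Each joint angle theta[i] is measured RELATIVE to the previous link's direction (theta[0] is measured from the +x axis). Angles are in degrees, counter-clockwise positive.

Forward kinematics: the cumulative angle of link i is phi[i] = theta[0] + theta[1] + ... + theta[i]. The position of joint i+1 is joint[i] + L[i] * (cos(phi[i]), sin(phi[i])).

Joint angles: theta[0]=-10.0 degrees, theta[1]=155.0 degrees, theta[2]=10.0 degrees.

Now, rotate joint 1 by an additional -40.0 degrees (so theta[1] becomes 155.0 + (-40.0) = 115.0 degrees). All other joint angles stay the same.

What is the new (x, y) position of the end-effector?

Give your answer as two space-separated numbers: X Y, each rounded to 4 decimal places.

joint[0] = (0.0000, 0.0000)  (base)
link 0: phi[0] = -10 = -10 deg
  cos(-10 deg) = 0.9848, sin(-10 deg) = -0.1736
  joint[1] = (0.0000, 0.0000) + 2.9 * (0.9848, -0.1736) = (0.0000 + 2.8559, 0.0000 + -0.5036) = (2.8559, -0.5036)
link 1: phi[1] = -10 + 115 = 105 deg
  cos(105 deg) = -0.2588, sin(105 deg) = 0.9659
  joint[2] = (2.8559, -0.5036) + 4.6 * (-0.2588, 0.9659) = (2.8559 + -1.1906, -0.5036 + 4.4433) = (1.6654, 3.9397)
link 2: phi[2] = -10 + 115 + 10 = 115 deg
  cos(115 deg) = -0.4226, sin(115 deg) = 0.9063
  joint[3] = (1.6654, 3.9397) + 9.2 * (-0.4226, 0.9063) = (1.6654 + -3.8881, 3.9397 + 8.3380) = (-2.2227, 12.2777)
End effector: (-2.2227, 12.2777)

Answer: -2.2227 12.2777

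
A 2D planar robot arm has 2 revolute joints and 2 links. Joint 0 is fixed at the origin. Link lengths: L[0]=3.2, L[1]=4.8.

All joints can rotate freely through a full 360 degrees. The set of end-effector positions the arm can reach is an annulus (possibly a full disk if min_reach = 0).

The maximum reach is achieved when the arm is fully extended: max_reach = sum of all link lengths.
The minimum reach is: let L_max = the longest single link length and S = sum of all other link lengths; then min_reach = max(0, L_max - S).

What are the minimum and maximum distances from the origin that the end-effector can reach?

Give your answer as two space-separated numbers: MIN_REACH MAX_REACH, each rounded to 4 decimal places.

Answer: 1.6000 8.0000

Derivation:
Link lengths: [3.2, 4.8]
max_reach = 3.2 + 4.8 = 8
L_max = max([3.2, 4.8]) = 4.8
S (sum of others) = 8 - 4.8 = 3.2
min_reach = max(0, 4.8 - 3.2) = max(0, 1.6) = 1.6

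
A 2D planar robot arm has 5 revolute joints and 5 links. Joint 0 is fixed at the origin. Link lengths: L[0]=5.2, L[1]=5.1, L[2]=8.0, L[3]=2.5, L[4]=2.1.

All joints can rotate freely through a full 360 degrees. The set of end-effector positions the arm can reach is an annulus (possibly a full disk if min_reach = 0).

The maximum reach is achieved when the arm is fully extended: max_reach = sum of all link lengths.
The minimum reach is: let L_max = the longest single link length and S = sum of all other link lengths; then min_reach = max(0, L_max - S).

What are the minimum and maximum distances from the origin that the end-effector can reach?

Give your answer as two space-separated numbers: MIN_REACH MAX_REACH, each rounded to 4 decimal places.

Link lengths: [5.2, 5.1, 8.0, 2.5, 2.1]
max_reach = 5.2 + 5.1 + 8 + 2.5 + 2.1 = 22.9
L_max = max([5.2, 5.1, 8.0, 2.5, 2.1]) = 8
S (sum of others) = 22.9 - 8 = 14.9
min_reach = max(0, 8 - 14.9) = max(0, -6.9) = 0

Answer: 0.0000 22.9000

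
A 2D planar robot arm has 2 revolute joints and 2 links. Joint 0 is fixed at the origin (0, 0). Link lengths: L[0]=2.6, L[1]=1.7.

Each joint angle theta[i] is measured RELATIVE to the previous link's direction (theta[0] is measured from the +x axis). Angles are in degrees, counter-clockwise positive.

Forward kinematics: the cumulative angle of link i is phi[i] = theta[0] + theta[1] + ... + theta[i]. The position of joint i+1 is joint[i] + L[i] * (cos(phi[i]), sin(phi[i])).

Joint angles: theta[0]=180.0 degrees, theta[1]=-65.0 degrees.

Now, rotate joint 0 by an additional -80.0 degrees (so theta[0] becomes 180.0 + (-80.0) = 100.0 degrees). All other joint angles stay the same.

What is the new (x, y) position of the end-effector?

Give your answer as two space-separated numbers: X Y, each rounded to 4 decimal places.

joint[0] = (0.0000, 0.0000)  (base)
link 0: phi[0] = 100 = 100 deg
  cos(100 deg) = -0.1736, sin(100 deg) = 0.9848
  joint[1] = (0.0000, 0.0000) + 2.6 * (-0.1736, 0.9848) = (0.0000 + -0.4515, 0.0000 + 2.5605) = (-0.4515, 2.5605)
link 1: phi[1] = 100 + -65 = 35 deg
  cos(35 deg) = 0.8192, sin(35 deg) = 0.5736
  joint[2] = (-0.4515, 2.5605) + 1.7 * (0.8192, 0.5736) = (-0.4515 + 1.3926, 2.5605 + 0.9751) = (0.9411, 3.5356)
End effector: (0.9411, 3.5356)

Answer: 0.9411 3.5356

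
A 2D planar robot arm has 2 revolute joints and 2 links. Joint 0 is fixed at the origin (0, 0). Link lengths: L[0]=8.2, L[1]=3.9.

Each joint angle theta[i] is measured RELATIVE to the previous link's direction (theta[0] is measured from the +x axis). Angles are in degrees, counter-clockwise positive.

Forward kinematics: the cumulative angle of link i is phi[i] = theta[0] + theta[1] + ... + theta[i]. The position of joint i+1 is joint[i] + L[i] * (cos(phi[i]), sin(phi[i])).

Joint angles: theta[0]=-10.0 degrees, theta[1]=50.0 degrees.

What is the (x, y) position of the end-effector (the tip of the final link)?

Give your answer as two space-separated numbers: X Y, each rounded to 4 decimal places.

Answer: 11.0630 1.0830

Derivation:
joint[0] = (0.0000, 0.0000)  (base)
link 0: phi[0] = -10 = -10 deg
  cos(-10 deg) = 0.9848, sin(-10 deg) = -0.1736
  joint[1] = (0.0000, 0.0000) + 8.2 * (0.9848, -0.1736) = (0.0000 + 8.0754, 0.0000 + -1.4239) = (8.0754, -1.4239)
link 1: phi[1] = -10 + 50 = 40 deg
  cos(40 deg) = 0.7660, sin(40 deg) = 0.6428
  joint[2] = (8.0754, -1.4239) + 3.9 * (0.7660, 0.6428) = (8.0754 + 2.9876, -1.4239 + 2.5069) = (11.0630, 1.0830)
End effector: (11.0630, 1.0830)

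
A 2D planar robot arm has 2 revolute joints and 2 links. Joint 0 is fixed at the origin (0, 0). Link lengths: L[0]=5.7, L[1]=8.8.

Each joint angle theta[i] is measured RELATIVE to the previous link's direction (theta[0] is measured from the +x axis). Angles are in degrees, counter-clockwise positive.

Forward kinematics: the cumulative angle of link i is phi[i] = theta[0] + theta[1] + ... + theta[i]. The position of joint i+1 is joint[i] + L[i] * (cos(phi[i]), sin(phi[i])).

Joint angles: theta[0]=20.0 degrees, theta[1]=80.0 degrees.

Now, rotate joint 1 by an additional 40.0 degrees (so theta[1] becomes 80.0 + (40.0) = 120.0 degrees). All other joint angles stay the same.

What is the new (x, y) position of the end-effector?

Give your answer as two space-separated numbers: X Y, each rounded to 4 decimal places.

Answer: -1.3849 7.6060

Derivation:
joint[0] = (0.0000, 0.0000)  (base)
link 0: phi[0] = 20 = 20 deg
  cos(20 deg) = 0.9397, sin(20 deg) = 0.3420
  joint[1] = (0.0000, 0.0000) + 5.7 * (0.9397, 0.3420) = (0.0000 + 5.3562, 0.0000 + 1.9495) = (5.3562, 1.9495)
link 1: phi[1] = 20 + 120 = 140 deg
  cos(140 deg) = -0.7660, sin(140 deg) = 0.6428
  joint[2] = (5.3562, 1.9495) + 8.8 * (-0.7660, 0.6428) = (5.3562 + -6.7412, 1.9495 + 5.6565) = (-1.3849, 7.6060)
End effector: (-1.3849, 7.6060)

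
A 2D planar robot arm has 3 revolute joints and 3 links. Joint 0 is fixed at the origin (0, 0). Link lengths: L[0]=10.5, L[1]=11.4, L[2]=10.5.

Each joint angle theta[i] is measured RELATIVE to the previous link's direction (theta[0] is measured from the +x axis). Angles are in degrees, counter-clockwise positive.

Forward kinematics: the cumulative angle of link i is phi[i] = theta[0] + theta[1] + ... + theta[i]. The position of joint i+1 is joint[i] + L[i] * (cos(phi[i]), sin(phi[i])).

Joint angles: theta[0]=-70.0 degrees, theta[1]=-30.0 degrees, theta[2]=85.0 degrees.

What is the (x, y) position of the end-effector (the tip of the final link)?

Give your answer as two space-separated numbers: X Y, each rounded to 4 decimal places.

joint[0] = (0.0000, 0.0000)  (base)
link 0: phi[0] = -70 = -70 deg
  cos(-70 deg) = 0.3420, sin(-70 deg) = -0.9397
  joint[1] = (0.0000, 0.0000) + 10.5 * (0.3420, -0.9397) = (0.0000 + 3.5912, 0.0000 + -9.8668) = (3.5912, -9.8668)
link 1: phi[1] = -70 + -30 = -100 deg
  cos(-100 deg) = -0.1736, sin(-100 deg) = -0.9848
  joint[2] = (3.5912, -9.8668) + 11.4 * (-0.1736, -0.9848) = (3.5912 + -1.9796, -9.8668 + -11.2268) = (1.6116, -21.0936)
link 2: phi[2] = -70 + -30 + 85 = -15 deg
  cos(-15 deg) = 0.9659, sin(-15 deg) = -0.2588
  joint[3] = (1.6116, -21.0936) + 10.5 * (0.9659, -0.2588) = (1.6116 + 10.1422, -21.0936 + -2.7176) = (11.7538, -23.8112)
End effector: (11.7538, -23.8112)

Answer: 11.7538 -23.8112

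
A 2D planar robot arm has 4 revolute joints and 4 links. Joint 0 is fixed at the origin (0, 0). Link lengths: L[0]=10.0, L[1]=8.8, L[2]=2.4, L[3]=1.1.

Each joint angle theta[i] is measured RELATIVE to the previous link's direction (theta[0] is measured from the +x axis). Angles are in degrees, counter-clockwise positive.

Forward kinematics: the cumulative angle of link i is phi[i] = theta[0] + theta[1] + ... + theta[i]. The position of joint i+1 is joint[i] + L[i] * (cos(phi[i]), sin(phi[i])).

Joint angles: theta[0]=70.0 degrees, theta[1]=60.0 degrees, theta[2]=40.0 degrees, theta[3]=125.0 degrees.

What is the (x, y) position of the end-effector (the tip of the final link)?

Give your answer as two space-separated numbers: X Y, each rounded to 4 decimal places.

Answer: -4.1350 15.5579

Derivation:
joint[0] = (0.0000, 0.0000)  (base)
link 0: phi[0] = 70 = 70 deg
  cos(70 deg) = 0.3420, sin(70 deg) = 0.9397
  joint[1] = (0.0000, 0.0000) + 10 * (0.3420, 0.9397) = (0.0000 + 3.4202, 0.0000 + 9.3969) = (3.4202, 9.3969)
link 1: phi[1] = 70 + 60 = 130 deg
  cos(130 deg) = -0.6428, sin(130 deg) = 0.7660
  joint[2] = (3.4202, 9.3969) + 8.8 * (-0.6428, 0.7660) = (3.4202 + -5.6565, 9.3969 + 6.7412) = (-2.2363, 16.1381)
link 2: phi[2] = 70 + 60 + 40 = 170 deg
  cos(170 deg) = -0.9848, sin(170 deg) = 0.1736
  joint[3] = (-2.2363, 16.1381) + 2.4 * (-0.9848, 0.1736) = (-2.2363 + -2.3635, 16.1381 + 0.4168) = (-4.5999, 16.5549)
link 3: phi[3] = 70 + 60 + 40 + 125 = 295 deg
  cos(295 deg) = 0.4226, sin(295 deg) = -0.9063
  joint[4] = (-4.5999, 16.5549) + 1.1 * (0.4226, -0.9063) = (-4.5999 + 0.4649, 16.5549 + -0.9969) = (-4.1350, 15.5579)
End effector: (-4.1350, 15.5579)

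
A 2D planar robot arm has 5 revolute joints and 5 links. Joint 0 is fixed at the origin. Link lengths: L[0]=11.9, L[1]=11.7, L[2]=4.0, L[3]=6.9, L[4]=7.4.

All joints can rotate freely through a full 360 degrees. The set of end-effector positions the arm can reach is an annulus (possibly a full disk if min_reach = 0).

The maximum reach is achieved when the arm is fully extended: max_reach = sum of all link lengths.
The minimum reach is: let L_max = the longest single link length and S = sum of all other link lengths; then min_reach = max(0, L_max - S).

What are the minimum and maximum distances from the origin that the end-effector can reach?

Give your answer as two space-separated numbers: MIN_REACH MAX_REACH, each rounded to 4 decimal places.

Answer: 0.0000 41.9000

Derivation:
Link lengths: [11.9, 11.7, 4.0, 6.9, 7.4]
max_reach = 11.9 + 11.7 + 4 + 6.9 + 7.4 = 41.9
L_max = max([11.9, 11.7, 4.0, 6.9, 7.4]) = 11.9
S (sum of others) = 41.9 - 11.9 = 30
min_reach = max(0, 11.9 - 30) = max(0, -18.1) = 0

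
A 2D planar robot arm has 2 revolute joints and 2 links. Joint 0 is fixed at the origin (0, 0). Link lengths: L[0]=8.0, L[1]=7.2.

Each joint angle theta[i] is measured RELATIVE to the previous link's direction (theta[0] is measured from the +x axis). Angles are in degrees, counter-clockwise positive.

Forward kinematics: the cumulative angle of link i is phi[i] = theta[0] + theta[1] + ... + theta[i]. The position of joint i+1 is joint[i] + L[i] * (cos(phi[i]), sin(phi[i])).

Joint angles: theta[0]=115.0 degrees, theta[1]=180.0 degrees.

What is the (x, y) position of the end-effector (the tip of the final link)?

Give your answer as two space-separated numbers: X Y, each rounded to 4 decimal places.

Answer: -0.3381 0.7250

Derivation:
joint[0] = (0.0000, 0.0000)  (base)
link 0: phi[0] = 115 = 115 deg
  cos(115 deg) = -0.4226, sin(115 deg) = 0.9063
  joint[1] = (0.0000, 0.0000) + 8 * (-0.4226, 0.9063) = (0.0000 + -3.3809, 0.0000 + 7.2505) = (-3.3809, 7.2505)
link 1: phi[1] = 115 + 180 = 295 deg
  cos(295 deg) = 0.4226, sin(295 deg) = -0.9063
  joint[2] = (-3.3809, 7.2505) + 7.2 * (0.4226, -0.9063) = (-3.3809 + 3.0429, 7.2505 + -6.5254) = (-0.3381, 0.7250)
End effector: (-0.3381, 0.7250)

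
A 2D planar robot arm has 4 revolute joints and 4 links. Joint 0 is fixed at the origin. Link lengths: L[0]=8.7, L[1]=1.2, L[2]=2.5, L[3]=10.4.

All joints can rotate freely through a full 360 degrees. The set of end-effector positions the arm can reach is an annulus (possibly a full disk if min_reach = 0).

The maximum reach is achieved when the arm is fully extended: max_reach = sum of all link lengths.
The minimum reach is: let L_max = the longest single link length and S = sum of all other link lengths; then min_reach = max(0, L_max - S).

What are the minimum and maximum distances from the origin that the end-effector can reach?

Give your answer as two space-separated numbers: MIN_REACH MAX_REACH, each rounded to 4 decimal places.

Link lengths: [8.7, 1.2, 2.5, 10.4]
max_reach = 8.7 + 1.2 + 2.5 + 10.4 = 22.8
L_max = max([8.7, 1.2, 2.5, 10.4]) = 10.4
S (sum of others) = 22.8 - 10.4 = 12.4
min_reach = max(0, 10.4 - 12.4) = max(0, -2) = 0

Answer: 0.0000 22.8000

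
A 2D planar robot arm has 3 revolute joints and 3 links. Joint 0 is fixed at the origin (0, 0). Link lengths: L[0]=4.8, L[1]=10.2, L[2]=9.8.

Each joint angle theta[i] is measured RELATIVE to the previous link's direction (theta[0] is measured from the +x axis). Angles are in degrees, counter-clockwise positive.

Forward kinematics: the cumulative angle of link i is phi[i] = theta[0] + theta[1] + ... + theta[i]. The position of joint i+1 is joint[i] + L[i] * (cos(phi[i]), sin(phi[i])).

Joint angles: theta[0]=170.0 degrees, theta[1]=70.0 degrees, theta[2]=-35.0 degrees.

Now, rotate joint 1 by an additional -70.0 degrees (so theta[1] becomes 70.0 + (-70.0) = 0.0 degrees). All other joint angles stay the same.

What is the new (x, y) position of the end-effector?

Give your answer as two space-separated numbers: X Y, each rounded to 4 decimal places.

Answer: -21.7018 9.5344

Derivation:
joint[0] = (0.0000, 0.0000)  (base)
link 0: phi[0] = 170 = 170 deg
  cos(170 deg) = -0.9848, sin(170 deg) = 0.1736
  joint[1] = (0.0000, 0.0000) + 4.8 * (-0.9848, 0.1736) = (0.0000 + -4.7271, 0.0000 + 0.8335) = (-4.7271, 0.8335)
link 1: phi[1] = 170 + 0 = 170 deg
  cos(170 deg) = -0.9848, sin(170 deg) = 0.1736
  joint[2] = (-4.7271, 0.8335) + 10.2 * (-0.9848, 0.1736) = (-4.7271 + -10.0450, 0.8335 + 1.7712) = (-14.7721, 2.6047)
link 2: phi[2] = 170 + 0 + -35 = 135 deg
  cos(135 deg) = -0.7071, sin(135 deg) = 0.7071
  joint[3] = (-14.7721, 2.6047) + 9.8 * (-0.7071, 0.7071) = (-14.7721 + -6.9296, 2.6047 + 6.9296) = (-21.7018, 9.5344)
End effector: (-21.7018, 9.5344)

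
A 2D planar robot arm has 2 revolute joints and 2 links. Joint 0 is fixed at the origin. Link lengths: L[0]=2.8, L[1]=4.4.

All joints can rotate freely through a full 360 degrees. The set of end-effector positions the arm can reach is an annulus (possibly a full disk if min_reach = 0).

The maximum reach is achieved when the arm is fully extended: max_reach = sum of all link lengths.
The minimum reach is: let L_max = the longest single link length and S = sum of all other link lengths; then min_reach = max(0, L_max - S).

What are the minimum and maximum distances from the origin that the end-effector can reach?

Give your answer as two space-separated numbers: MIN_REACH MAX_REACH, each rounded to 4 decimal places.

Answer: 1.6000 7.2000

Derivation:
Link lengths: [2.8, 4.4]
max_reach = 2.8 + 4.4 = 7.2
L_max = max([2.8, 4.4]) = 4.4
S (sum of others) = 7.2 - 4.4 = 2.8
min_reach = max(0, 4.4 - 2.8) = max(0, 1.6) = 1.6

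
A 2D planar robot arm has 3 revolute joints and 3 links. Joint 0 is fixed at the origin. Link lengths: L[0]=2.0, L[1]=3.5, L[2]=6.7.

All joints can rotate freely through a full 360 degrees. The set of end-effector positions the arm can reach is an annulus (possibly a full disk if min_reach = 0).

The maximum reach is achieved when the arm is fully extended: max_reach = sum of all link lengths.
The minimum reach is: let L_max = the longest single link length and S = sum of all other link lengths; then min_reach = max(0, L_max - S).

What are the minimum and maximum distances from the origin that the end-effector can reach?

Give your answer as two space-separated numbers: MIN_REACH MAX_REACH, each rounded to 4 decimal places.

Answer: 1.2000 12.2000

Derivation:
Link lengths: [2.0, 3.5, 6.7]
max_reach = 2 + 3.5 + 6.7 = 12.2
L_max = max([2.0, 3.5, 6.7]) = 6.7
S (sum of others) = 12.2 - 6.7 = 5.5
min_reach = max(0, 6.7 - 5.5) = max(0, 1.2) = 1.2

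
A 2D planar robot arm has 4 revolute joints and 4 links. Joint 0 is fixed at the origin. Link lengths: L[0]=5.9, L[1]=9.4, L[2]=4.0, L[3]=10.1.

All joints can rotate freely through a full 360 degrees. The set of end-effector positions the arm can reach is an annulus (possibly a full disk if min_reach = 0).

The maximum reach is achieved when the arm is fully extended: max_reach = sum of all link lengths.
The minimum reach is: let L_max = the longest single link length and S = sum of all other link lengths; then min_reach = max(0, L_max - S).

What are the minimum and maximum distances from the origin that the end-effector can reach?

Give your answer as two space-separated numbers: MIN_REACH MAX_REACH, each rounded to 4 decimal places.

Answer: 0.0000 29.4000

Derivation:
Link lengths: [5.9, 9.4, 4.0, 10.1]
max_reach = 5.9 + 9.4 + 4 + 10.1 = 29.4
L_max = max([5.9, 9.4, 4.0, 10.1]) = 10.1
S (sum of others) = 29.4 - 10.1 = 19.3
min_reach = max(0, 10.1 - 19.3) = max(0, -9.2) = 0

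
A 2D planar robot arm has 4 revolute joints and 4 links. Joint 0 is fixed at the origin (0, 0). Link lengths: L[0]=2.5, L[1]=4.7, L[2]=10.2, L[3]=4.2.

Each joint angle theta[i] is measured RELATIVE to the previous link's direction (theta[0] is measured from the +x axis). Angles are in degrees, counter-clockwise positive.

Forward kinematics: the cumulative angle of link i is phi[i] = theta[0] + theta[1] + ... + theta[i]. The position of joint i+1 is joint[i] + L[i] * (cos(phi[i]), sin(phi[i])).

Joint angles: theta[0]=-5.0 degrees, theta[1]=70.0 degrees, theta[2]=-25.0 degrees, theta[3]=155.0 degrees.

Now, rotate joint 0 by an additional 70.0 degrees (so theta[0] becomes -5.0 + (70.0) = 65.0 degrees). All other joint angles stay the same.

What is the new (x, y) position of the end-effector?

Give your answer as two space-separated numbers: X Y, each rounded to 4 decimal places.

Answer: -6.1215 10.9900

Derivation:
joint[0] = (0.0000, 0.0000)  (base)
link 0: phi[0] = 65 = 65 deg
  cos(65 deg) = 0.4226, sin(65 deg) = 0.9063
  joint[1] = (0.0000, 0.0000) + 2.5 * (0.4226, 0.9063) = (0.0000 + 1.0565, 0.0000 + 2.2658) = (1.0565, 2.2658)
link 1: phi[1] = 65 + 70 = 135 deg
  cos(135 deg) = -0.7071, sin(135 deg) = 0.7071
  joint[2] = (1.0565, 2.2658) + 4.7 * (-0.7071, 0.7071) = (1.0565 + -3.3234, 2.2658 + 3.3234) = (-2.2669, 5.5892)
link 2: phi[2] = 65 + 70 + -25 = 110 deg
  cos(110 deg) = -0.3420, sin(110 deg) = 0.9397
  joint[3] = (-2.2669, 5.5892) + 10.2 * (-0.3420, 0.9397) = (-2.2669 + -3.4886, 5.5892 + 9.5849) = (-5.7555, 15.1740)
link 3: phi[3] = 65 + 70 + -25 + 155 = 265 deg
  cos(265 deg) = -0.0872, sin(265 deg) = -0.9962
  joint[4] = (-5.7555, 15.1740) + 4.2 * (-0.0872, -0.9962) = (-5.7555 + -0.3661, 15.1740 + -4.1840) = (-6.1215, 10.9900)
End effector: (-6.1215, 10.9900)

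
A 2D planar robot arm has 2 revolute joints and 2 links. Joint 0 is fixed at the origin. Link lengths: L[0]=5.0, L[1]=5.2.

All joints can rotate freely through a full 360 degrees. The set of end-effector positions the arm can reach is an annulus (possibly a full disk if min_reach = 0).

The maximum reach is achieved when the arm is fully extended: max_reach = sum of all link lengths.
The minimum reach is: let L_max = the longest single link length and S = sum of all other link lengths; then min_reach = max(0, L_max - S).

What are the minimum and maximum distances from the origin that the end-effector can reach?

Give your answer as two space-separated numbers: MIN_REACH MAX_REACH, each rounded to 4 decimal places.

Answer: 0.2000 10.2000

Derivation:
Link lengths: [5.0, 5.2]
max_reach = 5 + 5.2 = 10.2
L_max = max([5.0, 5.2]) = 5.2
S (sum of others) = 10.2 - 5.2 = 5
min_reach = max(0, 5.2 - 5) = max(0, 0.2) = 0.2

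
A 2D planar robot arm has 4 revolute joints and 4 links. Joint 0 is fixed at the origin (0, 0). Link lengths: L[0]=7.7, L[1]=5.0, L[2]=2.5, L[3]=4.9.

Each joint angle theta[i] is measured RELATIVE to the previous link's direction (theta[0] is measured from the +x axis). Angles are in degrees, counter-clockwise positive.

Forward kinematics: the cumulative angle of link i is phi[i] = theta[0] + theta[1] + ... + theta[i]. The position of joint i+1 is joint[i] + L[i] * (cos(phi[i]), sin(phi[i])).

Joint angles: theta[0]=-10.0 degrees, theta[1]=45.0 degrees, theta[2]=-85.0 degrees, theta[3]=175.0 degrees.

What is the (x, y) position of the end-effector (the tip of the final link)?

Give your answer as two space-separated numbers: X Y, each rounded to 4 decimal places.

Answer: 10.4752 3.6295

Derivation:
joint[0] = (0.0000, 0.0000)  (base)
link 0: phi[0] = -10 = -10 deg
  cos(-10 deg) = 0.9848, sin(-10 deg) = -0.1736
  joint[1] = (0.0000, 0.0000) + 7.7 * (0.9848, -0.1736) = (0.0000 + 7.5830, 0.0000 + -1.3371) = (7.5830, -1.3371)
link 1: phi[1] = -10 + 45 = 35 deg
  cos(35 deg) = 0.8192, sin(35 deg) = 0.5736
  joint[2] = (7.5830, -1.3371) + 5 * (0.8192, 0.5736) = (7.5830 + 4.0958, -1.3371 + 2.8679) = (11.6788, 1.5308)
link 2: phi[2] = -10 + 45 + -85 = -50 deg
  cos(-50 deg) = 0.6428, sin(-50 deg) = -0.7660
  joint[3] = (11.6788, 1.5308) + 2.5 * (0.6428, -0.7660) = (11.6788 + 1.6070, 1.5308 + -1.9151) = (13.2857, -0.3843)
link 3: phi[3] = -10 + 45 + -85 + 175 = 125 deg
  cos(125 deg) = -0.5736, sin(125 deg) = 0.8192
  joint[4] = (13.2857, -0.3843) + 4.9 * (-0.5736, 0.8192) = (13.2857 + -2.8105, -0.3843 + 4.0138) = (10.4752, 3.6295)
End effector: (10.4752, 3.6295)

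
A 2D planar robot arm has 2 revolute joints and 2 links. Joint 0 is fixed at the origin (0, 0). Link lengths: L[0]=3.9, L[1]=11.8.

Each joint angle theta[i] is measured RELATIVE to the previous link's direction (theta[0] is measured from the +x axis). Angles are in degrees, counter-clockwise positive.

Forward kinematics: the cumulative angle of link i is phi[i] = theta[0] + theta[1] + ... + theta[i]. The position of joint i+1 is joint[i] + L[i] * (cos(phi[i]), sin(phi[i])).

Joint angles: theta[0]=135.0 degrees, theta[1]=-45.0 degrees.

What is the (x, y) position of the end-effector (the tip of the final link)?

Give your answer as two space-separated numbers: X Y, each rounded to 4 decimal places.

joint[0] = (0.0000, 0.0000)  (base)
link 0: phi[0] = 135 = 135 deg
  cos(135 deg) = -0.7071, sin(135 deg) = 0.7071
  joint[1] = (0.0000, 0.0000) + 3.9 * (-0.7071, 0.7071) = (0.0000 + -2.7577, 0.0000 + 2.7577) = (-2.7577, 2.7577)
link 1: phi[1] = 135 + -45 = 90 deg
  cos(90 deg) = 0.0000, sin(90 deg) = 1.0000
  joint[2] = (-2.7577, 2.7577) + 11.8 * (0.0000, 1.0000) = (-2.7577 + 0.0000, 2.7577 + 11.8000) = (-2.7577, 14.5577)
End effector: (-2.7577, 14.5577)

Answer: -2.7577 14.5577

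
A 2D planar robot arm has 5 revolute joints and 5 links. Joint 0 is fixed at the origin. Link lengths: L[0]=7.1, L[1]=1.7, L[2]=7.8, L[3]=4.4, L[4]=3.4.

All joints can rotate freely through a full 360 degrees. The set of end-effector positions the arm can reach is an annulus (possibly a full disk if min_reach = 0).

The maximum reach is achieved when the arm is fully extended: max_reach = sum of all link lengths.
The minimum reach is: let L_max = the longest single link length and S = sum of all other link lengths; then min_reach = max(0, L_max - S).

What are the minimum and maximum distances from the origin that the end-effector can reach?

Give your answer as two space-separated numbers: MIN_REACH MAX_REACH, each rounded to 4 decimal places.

Link lengths: [7.1, 1.7, 7.8, 4.4, 3.4]
max_reach = 7.1 + 1.7 + 7.8 + 4.4 + 3.4 = 24.4
L_max = max([7.1, 1.7, 7.8, 4.4, 3.4]) = 7.8
S (sum of others) = 24.4 - 7.8 = 16.6
min_reach = max(0, 7.8 - 16.6) = max(0, -8.8) = 0

Answer: 0.0000 24.4000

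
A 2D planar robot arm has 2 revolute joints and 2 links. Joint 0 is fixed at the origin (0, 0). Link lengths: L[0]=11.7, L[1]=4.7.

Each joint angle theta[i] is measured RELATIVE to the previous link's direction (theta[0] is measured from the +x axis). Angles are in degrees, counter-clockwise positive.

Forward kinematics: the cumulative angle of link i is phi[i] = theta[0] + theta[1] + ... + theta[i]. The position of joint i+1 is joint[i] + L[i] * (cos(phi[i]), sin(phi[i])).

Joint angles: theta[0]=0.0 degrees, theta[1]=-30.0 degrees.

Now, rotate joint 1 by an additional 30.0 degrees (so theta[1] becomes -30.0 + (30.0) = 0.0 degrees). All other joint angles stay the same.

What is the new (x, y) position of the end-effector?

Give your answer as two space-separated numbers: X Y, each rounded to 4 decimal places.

joint[0] = (0.0000, 0.0000)  (base)
link 0: phi[0] = 0 = 0 deg
  cos(0 deg) = 1.0000, sin(0 deg) = 0.0000
  joint[1] = (0.0000, 0.0000) + 11.7 * (1.0000, 0.0000) = (0.0000 + 11.7000, 0.0000 + 0.0000) = (11.7000, 0.0000)
link 1: phi[1] = 0 + 0 = 0 deg
  cos(0 deg) = 1.0000, sin(0 deg) = 0.0000
  joint[2] = (11.7000, 0.0000) + 4.7 * (1.0000, 0.0000) = (11.7000 + 4.7000, 0.0000 + 0.0000) = (16.4000, 0.0000)
End effector: (16.4000, 0.0000)

Answer: 16.4000 0.0000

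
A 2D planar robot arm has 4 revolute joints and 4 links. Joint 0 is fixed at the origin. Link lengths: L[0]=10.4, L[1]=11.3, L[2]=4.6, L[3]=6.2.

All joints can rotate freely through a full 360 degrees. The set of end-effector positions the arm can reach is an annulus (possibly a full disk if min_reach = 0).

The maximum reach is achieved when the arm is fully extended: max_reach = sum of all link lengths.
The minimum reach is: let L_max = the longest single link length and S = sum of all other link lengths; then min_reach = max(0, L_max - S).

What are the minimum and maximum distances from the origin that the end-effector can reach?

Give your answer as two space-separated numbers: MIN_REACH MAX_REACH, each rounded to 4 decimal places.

Link lengths: [10.4, 11.3, 4.6, 6.2]
max_reach = 10.4 + 11.3 + 4.6 + 6.2 = 32.5
L_max = max([10.4, 11.3, 4.6, 6.2]) = 11.3
S (sum of others) = 32.5 - 11.3 = 21.2
min_reach = max(0, 11.3 - 21.2) = max(0, -9.9) = 0

Answer: 0.0000 32.5000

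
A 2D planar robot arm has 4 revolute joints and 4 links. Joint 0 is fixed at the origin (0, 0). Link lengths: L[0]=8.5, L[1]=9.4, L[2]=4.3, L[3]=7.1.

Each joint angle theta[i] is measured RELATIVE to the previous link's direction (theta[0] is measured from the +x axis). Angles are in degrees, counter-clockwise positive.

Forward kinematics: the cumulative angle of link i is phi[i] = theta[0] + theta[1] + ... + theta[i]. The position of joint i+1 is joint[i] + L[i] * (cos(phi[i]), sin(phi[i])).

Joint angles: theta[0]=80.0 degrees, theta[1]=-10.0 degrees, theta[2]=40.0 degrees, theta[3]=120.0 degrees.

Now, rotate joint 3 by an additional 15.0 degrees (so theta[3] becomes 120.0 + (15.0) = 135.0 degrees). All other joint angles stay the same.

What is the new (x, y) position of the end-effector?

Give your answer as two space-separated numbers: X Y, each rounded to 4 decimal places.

Answer: 0.2197 14.8099

Derivation:
joint[0] = (0.0000, 0.0000)  (base)
link 0: phi[0] = 80 = 80 deg
  cos(80 deg) = 0.1736, sin(80 deg) = 0.9848
  joint[1] = (0.0000, 0.0000) + 8.5 * (0.1736, 0.9848) = (0.0000 + 1.4760, 0.0000 + 8.3709) = (1.4760, 8.3709)
link 1: phi[1] = 80 + -10 = 70 deg
  cos(70 deg) = 0.3420, sin(70 deg) = 0.9397
  joint[2] = (1.4760, 8.3709) + 9.4 * (0.3420, 0.9397) = (1.4760 + 3.2150, 8.3709 + 8.8331) = (4.6910, 17.2040)
link 2: phi[2] = 80 + -10 + 40 = 110 deg
  cos(110 deg) = -0.3420, sin(110 deg) = 0.9397
  joint[3] = (4.6910, 17.2040) + 4.3 * (-0.3420, 0.9397) = (4.6910 + -1.4707, 17.2040 + 4.0407) = (3.2203, 21.2447)
link 3: phi[3] = 80 + -10 + 40 + 135 = 245 deg
  cos(245 deg) = -0.4226, sin(245 deg) = -0.9063
  joint[4] = (3.2203, 21.2447) + 7.1 * (-0.4226, -0.9063) = (3.2203 + -3.0006, 21.2447 + -6.4348) = (0.2197, 14.8099)
End effector: (0.2197, 14.8099)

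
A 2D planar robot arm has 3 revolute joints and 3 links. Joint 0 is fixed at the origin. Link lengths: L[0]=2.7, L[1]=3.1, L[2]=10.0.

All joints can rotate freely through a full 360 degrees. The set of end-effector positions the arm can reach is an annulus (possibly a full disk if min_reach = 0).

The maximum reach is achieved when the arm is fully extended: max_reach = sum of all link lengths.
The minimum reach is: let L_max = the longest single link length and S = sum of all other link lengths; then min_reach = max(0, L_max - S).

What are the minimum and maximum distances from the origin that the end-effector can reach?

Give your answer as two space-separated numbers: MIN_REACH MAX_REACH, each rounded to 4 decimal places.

Link lengths: [2.7, 3.1, 10.0]
max_reach = 2.7 + 3.1 + 10 = 15.8
L_max = max([2.7, 3.1, 10.0]) = 10
S (sum of others) = 15.8 - 10 = 5.8
min_reach = max(0, 10 - 5.8) = max(0, 4.2) = 4.2

Answer: 4.2000 15.8000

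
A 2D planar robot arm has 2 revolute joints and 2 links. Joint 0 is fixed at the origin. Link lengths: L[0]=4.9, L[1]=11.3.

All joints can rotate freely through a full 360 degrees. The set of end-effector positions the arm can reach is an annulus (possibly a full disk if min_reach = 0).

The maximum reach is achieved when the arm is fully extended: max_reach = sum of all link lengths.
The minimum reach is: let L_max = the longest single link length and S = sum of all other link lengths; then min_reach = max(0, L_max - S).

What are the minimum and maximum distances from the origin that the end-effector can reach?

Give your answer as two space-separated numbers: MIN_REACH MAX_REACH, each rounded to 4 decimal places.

Answer: 6.4000 16.2000

Derivation:
Link lengths: [4.9, 11.3]
max_reach = 4.9 + 11.3 = 16.2
L_max = max([4.9, 11.3]) = 11.3
S (sum of others) = 16.2 - 11.3 = 4.9
min_reach = max(0, 11.3 - 4.9) = max(0, 6.4) = 6.4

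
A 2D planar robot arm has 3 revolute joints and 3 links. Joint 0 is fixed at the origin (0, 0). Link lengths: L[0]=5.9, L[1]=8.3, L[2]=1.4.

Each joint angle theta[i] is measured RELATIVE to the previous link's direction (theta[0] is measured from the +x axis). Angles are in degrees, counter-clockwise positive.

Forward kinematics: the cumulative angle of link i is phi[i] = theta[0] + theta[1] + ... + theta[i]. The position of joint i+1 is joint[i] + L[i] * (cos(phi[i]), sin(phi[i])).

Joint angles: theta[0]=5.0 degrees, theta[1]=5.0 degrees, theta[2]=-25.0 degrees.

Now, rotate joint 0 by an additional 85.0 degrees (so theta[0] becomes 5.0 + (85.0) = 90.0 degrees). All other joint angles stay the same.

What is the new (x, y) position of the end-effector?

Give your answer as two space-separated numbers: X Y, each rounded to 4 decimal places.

Answer: -0.2446 15.4840

Derivation:
joint[0] = (0.0000, 0.0000)  (base)
link 0: phi[0] = 90 = 90 deg
  cos(90 deg) = 0.0000, sin(90 deg) = 1.0000
  joint[1] = (0.0000, 0.0000) + 5.9 * (0.0000, 1.0000) = (0.0000 + 0.0000, 0.0000 + 5.9000) = (0.0000, 5.9000)
link 1: phi[1] = 90 + 5 = 95 deg
  cos(95 deg) = -0.0872, sin(95 deg) = 0.9962
  joint[2] = (0.0000, 5.9000) + 8.3 * (-0.0872, 0.9962) = (0.0000 + -0.7234, 5.9000 + 8.2684) = (-0.7234, 14.1684)
link 2: phi[2] = 90 + 5 + -25 = 70 deg
  cos(70 deg) = 0.3420, sin(70 deg) = 0.9397
  joint[3] = (-0.7234, 14.1684) + 1.4 * (0.3420, 0.9397) = (-0.7234 + 0.4788, 14.1684 + 1.3156) = (-0.2446, 15.4840)
End effector: (-0.2446, 15.4840)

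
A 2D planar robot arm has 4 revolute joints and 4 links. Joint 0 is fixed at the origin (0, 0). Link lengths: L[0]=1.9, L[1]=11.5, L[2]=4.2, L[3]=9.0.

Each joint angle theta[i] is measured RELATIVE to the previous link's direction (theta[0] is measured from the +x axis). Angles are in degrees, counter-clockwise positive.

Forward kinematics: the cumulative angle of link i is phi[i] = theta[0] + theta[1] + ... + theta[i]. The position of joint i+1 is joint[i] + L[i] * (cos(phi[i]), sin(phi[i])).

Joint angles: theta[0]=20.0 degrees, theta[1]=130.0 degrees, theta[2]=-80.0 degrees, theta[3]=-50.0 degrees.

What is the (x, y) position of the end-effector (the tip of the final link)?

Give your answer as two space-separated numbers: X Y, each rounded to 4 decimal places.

Answer: 1.7198 13.4247

Derivation:
joint[0] = (0.0000, 0.0000)  (base)
link 0: phi[0] = 20 = 20 deg
  cos(20 deg) = 0.9397, sin(20 deg) = 0.3420
  joint[1] = (0.0000, 0.0000) + 1.9 * (0.9397, 0.3420) = (0.0000 + 1.7854, 0.0000 + 0.6498) = (1.7854, 0.6498)
link 1: phi[1] = 20 + 130 = 150 deg
  cos(150 deg) = -0.8660, sin(150 deg) = 0.5000
  joint[2] = (1.7854, 0.6498) + 11.5 * (-0.8660, 0.5000) = (1.7854 + -9.9593, 0.6498 + 5.7500) = (-8.1739, 6.3998)
link 2: phi[2] = 20 + 130 + -80 = 70 deg
  cos(70 deg) = 0.3420, sin(70 deg) = 0.9397
  joint[3] = (-8.1739, 6.3998) + 4.2 * (0.3420, 0.9397) = (-8.1739 + 1.4365, 6.3998 + 3.9467) = (-6.7374, 10.3465)
link 3: phi[3] = 20 + 130 + -80 + -50 = 20 deg
  cos(20 deg) = 0.9397, sin(20 deg) = 0.3420
  joint[4] = (-6.7374, 10.3465) + 9 * (0.9397, 0.3420) = (-6.7374 + 8.4572, 10.3465 + 3.0782) = (1.7198, 13.4247)
End effector: (1.7198, 13.4247)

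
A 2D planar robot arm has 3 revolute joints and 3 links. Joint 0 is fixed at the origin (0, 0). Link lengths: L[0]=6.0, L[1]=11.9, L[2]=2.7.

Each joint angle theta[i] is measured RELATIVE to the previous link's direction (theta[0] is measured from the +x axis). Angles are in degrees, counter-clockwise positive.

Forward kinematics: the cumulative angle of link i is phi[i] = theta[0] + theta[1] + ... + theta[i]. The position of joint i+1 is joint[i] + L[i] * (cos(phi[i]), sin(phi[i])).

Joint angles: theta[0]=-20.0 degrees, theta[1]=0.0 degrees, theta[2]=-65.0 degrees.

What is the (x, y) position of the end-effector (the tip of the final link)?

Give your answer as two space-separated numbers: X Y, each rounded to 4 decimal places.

joint[0] = (0.0000, 0.0000)  (base)
link 0: phi[0] = -20 = -20 deg
  cos(-20 deg) = 0.9397, sin(-20 deg) = -0.3420
  joint[1] = (0.0000, 0.0000) + 6 * (0.9397, -0.3420) = (0.0000 + 5.6382, 0.0000 + -2.0521) = (5.6382, -2.0521)
link 1: phi[1] = -20 + 0 = -20 deg
  cos(-20 deg) = 0.9397, sin(-20 deg) = -0.3420
  joint[2] = (5.6382, -2.0521) + 11.9 * (0.9397, -0.3420) = (5.6382 + 11.1823, -2.0521 + -4.0700) = (16.8205, -6.1222)
link 2: phi[2] = -20 + 0 + -65 = -85 deg
  cos(-85 deg) = 0.0872, sin(-85 deg) = -0.9962
  joint[3] = (16.8205, -6.1222) + 2.7 * (0.0872, -0.9962) = (16.8205 + 0.2353, -6.1222 + -2.6897) = (17.0558, -8.8119)
End effector: (17.0558, -8.8119)

Answer: 17.0558 -8.8119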